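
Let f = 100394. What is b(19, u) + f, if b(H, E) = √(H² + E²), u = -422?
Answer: 100394 + √178445 ≈ 1.0082e+5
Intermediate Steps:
b(H, E) = √(E² + H²)
b(19, u) + f = √((-422)² + 19²) + 100394 = √(178084 + 361) + 100394 = √178445 + 100394 = 100394 + √178445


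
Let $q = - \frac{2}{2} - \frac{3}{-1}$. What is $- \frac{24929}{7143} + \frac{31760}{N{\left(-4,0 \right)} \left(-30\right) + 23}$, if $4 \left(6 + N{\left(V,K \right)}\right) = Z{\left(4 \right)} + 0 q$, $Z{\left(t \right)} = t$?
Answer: $\frac{222548963}{1235739} \approx 180.09$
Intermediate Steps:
$q = 2$ ($q = \left(-2\right) \frac{1}{2} - -3 = -1 + 3 = 2$)
$N{\left(V,K \right)} = -5$ ($N{\left(V,K \right)} = -6 + \frac{4 + 0 \cdot 2}{4} = -6 + \frac{4 + 0}{4} = -6 + \frac{1}{4} \cdot 4 = -6 + 1 = -5$)
$- \frac{24929}{7143} + \frac{31760}{N{\left(-4,0 \right)} \left(-30\right) + 23} = - \frac{24929}{7143} + \frac{31760}{\left(-5\right) \left(-30\right) + 23} = \left(-24929\right) \frac{1}{7143} + \frac{31760}{150 + 23} = - \frac{24929}{7143} + \frac{31760}{173} = \frac{222548963}{1235739}$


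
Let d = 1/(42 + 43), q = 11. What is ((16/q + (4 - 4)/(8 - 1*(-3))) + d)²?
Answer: 1879641/874225 ≈ 2.1501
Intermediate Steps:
d = 1/85 ≈ 0.011765
((16/q + (4 - 4)/(8 - 1*(-3))) + d)² = ((16/11 + (4 - 4)/(8 - 1*(-3))) + 1/85)² = ((16*(1/11) + 0/(8 + 3)) + 1/85)² = ((16/11 + 0/11) + 1/85)² = ((16/11 + 0*(1/11)) + 1/85)² = ((16/11 + 0) + 1/85)² = (16/11 + 1/85)² = (1371/935)² = 1879641/874225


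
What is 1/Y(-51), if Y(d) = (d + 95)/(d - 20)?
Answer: -71/44 ≈ -1.6136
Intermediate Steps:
Y(d) = (95 + d)/(-20 + d)
1/Y(-51) = 1/((95 - 51)/(-20 - 51)) = 1/(44/(-71)) = 1/(-1/71*44) = 1/(-44/71) = -71/44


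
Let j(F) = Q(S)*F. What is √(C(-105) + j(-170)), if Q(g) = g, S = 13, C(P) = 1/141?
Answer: I*√43936869/141 ≈ 47.011*I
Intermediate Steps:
C(P) = 1/141
j(F) = 13*F
√(C(-105) + j(-170)) = √(1/141 + 13*(-170)) = √(1/141 - 2210) = √(-311609/141) = I*√43936869/141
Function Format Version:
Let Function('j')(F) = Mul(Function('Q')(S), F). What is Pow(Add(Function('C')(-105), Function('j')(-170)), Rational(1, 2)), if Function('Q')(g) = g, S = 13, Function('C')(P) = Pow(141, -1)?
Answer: Mul(Rational(1, 141), I, Pow(43936869, Rational(1, 2))) ≈ Mul(47.011, I)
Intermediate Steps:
Function('C')(P) = Rational(1, 141)
Function('j')(F) = Mul(13, F)
Pow(Add(Function('C')(-105), Function('j')(-170)), Rational(1, 2)) = Pow(Add(Rational(1, 141), Mul(13, -170)), Rational(1, 2)) = Pow(Add(Rational(1, 141), -2210), Rational(1, 2)) = Pow(Rational(-311609, 141), Rational(1, 2)) = Mul(Rational(1, 141), I, Pow(43936869, Rational(1, 2)))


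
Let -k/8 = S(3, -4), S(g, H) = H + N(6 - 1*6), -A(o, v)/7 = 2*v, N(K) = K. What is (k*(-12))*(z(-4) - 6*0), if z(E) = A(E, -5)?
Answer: -26880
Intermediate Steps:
A(o, v) = -14*v
z(E) = 70 (z(E) = -14*(-5) = 70)
S(g, H) = H (S(g, H) = H + (6 - 1*6) = H + (6 - 6) = H + 0 = H)
k = 32 (k = -8*(-4) = 32)
(k*(-12))*(z(-4) - 6*0) = (32*(-12))*(70 - 6*0) = -384*(70 - 1*0) = -384*(70 + 0) = -384*70 = -26880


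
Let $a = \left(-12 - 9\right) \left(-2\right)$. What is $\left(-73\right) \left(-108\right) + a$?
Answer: $7926$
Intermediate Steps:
$a = 42$ ($a = \left(-21\right) \left(-2\right) = 42$)
$\left(-73\right) \left(-108\right) + a = \left(-73\right) \left(-108\right) + 42 = 7884 + 42 = 7926$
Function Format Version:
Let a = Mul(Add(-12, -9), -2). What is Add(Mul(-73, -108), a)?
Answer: 7926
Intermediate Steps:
a = 42 (a = Mul(-21, -2) = 42)
Add(Mul(-73, -108), a) = Add(Mul(-73, -108), 42) = Add(7884, 42) = 7926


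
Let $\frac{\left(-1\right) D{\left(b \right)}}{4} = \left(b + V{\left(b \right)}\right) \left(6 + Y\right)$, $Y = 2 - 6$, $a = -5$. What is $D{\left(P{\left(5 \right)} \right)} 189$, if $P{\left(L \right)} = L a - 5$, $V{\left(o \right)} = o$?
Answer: $90720$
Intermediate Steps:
$P{\left(L \right)} = -5 - 5 L$ ($P{\left(L \right)} = L \left(-5\right) - 5 = - 5 L - 5 = -5 - 5 L$)
$Y = -4$ ($Y = 2 - 6 = -4$)
$D{\left(b \right)} = - 16 b$ ($D{\left(b \right)} = - 4 \left(b + b\right) \left(6 - 4\right) = - 4 \cdot 2 b 2 = - 4 \cdot 4 b = - 16 b$)
$D{\left(P{\left(5 \right)} \right)} 189 = - 16 \left(-5 - 25\right) 189 = \left(-16\right) \left(-30\right) 189 = 480 \cdot 189 = 90720$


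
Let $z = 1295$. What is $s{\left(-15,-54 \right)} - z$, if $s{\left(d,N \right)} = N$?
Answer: $-1349$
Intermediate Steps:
$s{\left(-15,-54 \right)} - z = -54 - 1295 = -1349$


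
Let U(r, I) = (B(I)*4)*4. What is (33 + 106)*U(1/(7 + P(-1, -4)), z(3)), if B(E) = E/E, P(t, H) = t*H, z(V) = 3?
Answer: 2224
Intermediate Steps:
P(t, H) = H*t
B(E) = 1
U(r, I) = 16 (U(r, I) = (1*4)*4 = 4*4 = 16)
(33 + 106)*U(1/(7 + P(-1, -4)), z(3)) = (33 + 106)*16 = 139*16 = 2224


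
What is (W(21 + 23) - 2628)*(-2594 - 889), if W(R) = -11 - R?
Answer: 9344889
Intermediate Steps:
(W(21 + 23) - 2628)*(-2594 - 889) = ((-11 - (21 + 23)) - 2628)*(-2594 - 889) = ((-11 - 1*44) - 2628)*(-3483) = ((-11 - 44) - 2628)*(-3483) = (-55 - 2628)*(-3483) = -2683*(-3483) = 9344889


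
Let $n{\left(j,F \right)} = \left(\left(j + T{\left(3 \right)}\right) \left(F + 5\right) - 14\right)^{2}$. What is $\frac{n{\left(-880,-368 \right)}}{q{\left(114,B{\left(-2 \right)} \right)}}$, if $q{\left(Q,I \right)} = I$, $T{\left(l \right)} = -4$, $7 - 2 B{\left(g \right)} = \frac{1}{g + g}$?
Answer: $\frac{823701527072}{29} \approx 2.8403 \cdot 10^{10}$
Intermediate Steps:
$B{\left(g \right)} = \frac{7}{2} - \frac{1}{4 g}$ ($B{\left(g \right)} = \frac{7}{2} - \frac{1}{2 \left(g + g\right)} = \frac{7}{2} - \frac{1}{2 \cdot 2 g} = \frac{7}{2} - \frac{\frac{1}{2} \frac{1}{g}}{2} = \frac{7}{2} - \frac{1}{4 g}$)
$n{\left(j,F \right)} = \left(-14 + \left(-4 + j\right) \left(5 + F\right)\right)^{2}$ ($n{\left(j,F \right)} = \left(\left(j - 4\right) \left(F + 5\right) - 14\right)^{2} = \left(\left(-4 + j\right) \left(5 + F\right) - 14\right)^{2} = \left(-14 + \left(-4 + j\right) \left(5 + F\right)\right)^{2}$)
$\frac{n{\left(-880,-368 \right)}}{q{\left(114,B{\left(-2 \right)} \right)}} = \frac{\left(-34 - -1472 + 5 \left(-880\right) - -323840\right)^{2}}{\frac{1}{4} \frac{1}{-2} \left(-1 + 14 \left(-2\right)\right)} = \frac{\left(-34 + 1472 - 4400 + 323840\right)^{2}}{\frac{1}{4} \left(- \frac{1}{2}\right) \left(-1 - 28\right)} = \frac{320878^{2}}{\frac{1}{4} \left(- \frac{1}{2}\right) \left(-29\right)} = \frac{102962690884}{\frac{29}{8}} = 102962690884 \cdot \frac{8}{29} = \frac{823701527072}{29}$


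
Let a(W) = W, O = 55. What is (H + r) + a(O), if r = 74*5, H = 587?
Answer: 1012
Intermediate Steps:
r = 370
(H + r) + a(O) = (587 + 370) + 55 = 957 + 55 = 1012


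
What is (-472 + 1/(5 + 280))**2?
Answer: 18095361361/81225 ≈ 2.2278e+5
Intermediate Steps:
(-472 + 1/(5 + 280))**2 = (-472 + 1/285)**2 = (-134519/285)**2 = 18095361361/81225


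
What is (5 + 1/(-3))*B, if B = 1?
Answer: 14/3 ≈ 4.6667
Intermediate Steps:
(5 + 1/(-3))*B = (5 + 1/(-3))*1 = (5 + 1*(-⅓))*1 = (5 - ⅓)*1 = (14/3)*1 = 14/3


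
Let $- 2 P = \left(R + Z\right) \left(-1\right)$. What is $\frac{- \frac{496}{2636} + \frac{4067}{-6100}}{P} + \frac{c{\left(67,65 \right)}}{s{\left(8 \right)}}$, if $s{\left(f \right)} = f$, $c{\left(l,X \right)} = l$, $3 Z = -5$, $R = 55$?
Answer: $\frac{2683023341}{321592000} \approx 8.3429$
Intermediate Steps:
$Z = - \frac{5}{3}$ ($Z = \frac{1}{3} \left(-5\right) = - \frac{5}{3} \approx -1.6667$)
$P = \frac{80}{3}$ ($P = - \frac{\left(55 - \frac{5}{3}\right) \left(-1\right)}{2} = - \frac{\frac{160}{3} \left(-1\right)}{2} = \left(- \frac{1}{2}\right) \left(- \frac{160}{3}\right) = \frac{80}{3} \approx 26.667$)
$\frac{- \frac{496}{2636} + \frac{4067}{-6100}}{P} + \frac{c{\left(67,65 \right)}}{s{\left(8 \right)}} = \frac{- \frac{496}{2636} + \frac{4067}{-6100}}{\frac{80}{3}} + \frac{67}{8} = \left(\left(-496\right) \frac{1}{2636} + 4067 \left(- \frac{1}{6100}\right)\right) \frac{3}{80} + 67 \cdot \frac{1}{8} = \left(- \frac{124}{659} - \frac{4067}{6100}\right) \frac{3}{80} + \frac{67}{8} = \left(- \frac{3436553}{4019900}\right) \frac{3}{80} + \frac{67}{8} = - \frac{10309659}{321592000} + \frac{67}{8} = \frac{2683023341}{321592000}$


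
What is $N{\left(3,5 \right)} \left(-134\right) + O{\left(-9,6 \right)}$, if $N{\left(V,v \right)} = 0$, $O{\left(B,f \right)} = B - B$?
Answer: $0$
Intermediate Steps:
$O{\left(B,f \right)} = 0$
$N{\left(3,5 \right)} \left(-134\right) + O{\left(-9,6 \right)} = 0 \left(-134\right) + 0 = 0 + 0 = 0$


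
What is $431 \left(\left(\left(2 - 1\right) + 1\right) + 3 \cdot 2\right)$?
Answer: $3448$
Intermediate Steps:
$431 \left(\left(\left(2 - 1\right) + 1\right) + 3 \cdot 2\right) = 431 \left(\left(1 + 1\right) + 6\right) = 431 \left(2 + 6\right) = 431 \cdot 8 = 3448$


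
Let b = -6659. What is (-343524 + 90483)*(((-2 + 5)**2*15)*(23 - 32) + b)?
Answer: 1992444834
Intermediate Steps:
(-343524 + 90483)*(((-2 + 5)**2*15)*(23 - 32) + b) = (-343524 + 90483)*(((-2 + 5)**2*15)*(23 - 32) - 6659) = -253041*((3**2*15)*(-9) - 6659) = -253041*((9*15)*(-9) - 6659) = -253041*(135*(-9) - 6659) = -253041*(-1215 - 6659) = -253041*(-7874) = 1992444834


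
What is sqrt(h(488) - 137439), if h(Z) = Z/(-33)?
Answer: 5*I*sqrt(5987487)/33 ≈ 370.75*I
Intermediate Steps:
h(Z) = -Z/33 (h(Z) = Z*(-1/33) = -Z/33)
sqrt(h(488) - 137439) = sqrt(-1/33*488 - 137439) = sqrt(-488/33 - 137439) = sqrt(-4535975/33) = 5*I*sqrt(5987487)/33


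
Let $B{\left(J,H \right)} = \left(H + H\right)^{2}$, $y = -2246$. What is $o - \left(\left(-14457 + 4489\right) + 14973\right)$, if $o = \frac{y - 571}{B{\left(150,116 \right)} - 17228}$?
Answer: $- \frac{183165797}{36596} \approx -5005.1$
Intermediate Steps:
$B{\left(J,H \right)} = 4 H^{2}$ ($B{\left(J,H \right)} = \left(2 H\right)^{2} = 4 H^{2}$)
$o = - \frac{2817}{36596}$ ($o = \frac{-2246 - 571}{4 \cdot 116^{2} - 17228} = - \frac{2817}{4 \cdot 13456 - 17228} = - \frac{2817}{53824 - 17228} = - \frac{2817}{36596} \approx -0.076976$)
$o - \left(\left(-14457 + 4489\right) + 14973\right) = - \frac{2817}{36596} - \left(\left(-14457 + 4489\right) + 14973\right) = - \frac{2817}{36596} - \left(-9968 + 14973\right) = - \frac{2817}{36596} - 5005 = - \frac{183165797}{36596}$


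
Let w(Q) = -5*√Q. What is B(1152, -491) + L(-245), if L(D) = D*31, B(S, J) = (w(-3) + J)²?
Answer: 233411 + 4910*I*√3 ≈ 2.3341e+5 + 8504.4*I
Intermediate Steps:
B(S, J) = (J - 5*I*√3)² (B(S, J) = (-5*I*√3 + J)² = (J - 5*I*√3)²)
L(D) = 31*D
B(1152, -491) + L(-245) = (-491 - 5*I*√3)² + 31*(-245) = (-491 - 5*I*√3)² - 7595 = -7595 + (-491 - 5*I*√3)²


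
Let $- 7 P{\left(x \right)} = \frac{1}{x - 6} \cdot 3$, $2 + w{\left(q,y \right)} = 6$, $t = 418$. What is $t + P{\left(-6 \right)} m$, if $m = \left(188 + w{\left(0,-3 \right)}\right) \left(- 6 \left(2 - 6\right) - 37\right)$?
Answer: $\frac{2302}{7} \approx 328.86$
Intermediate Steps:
$w{\left(q,y \right)} = 4$ ($w{\left(q,y \right)} = -2 + 6 = 4$)
$P{\left(x \right)} = - \frac{3}{7 \left(-6 + x\right)}$ ($P{\left(x \right)} = - \frac{\frac{1}{x - 6} \cdot 3}{7} = - \frac{\frac{1}{-6 + x} 3}{7} = - \frac{3 \frac{1}{-6 + x}}{7} = - \frac{3}{7 \left(-6 + x\right)}$)
$m = -2496$ ($m = \left(188 + 4\right) \left(- 6 \left(2 - 6\right) - 37\right) = 192 \left(\left(-6\right) \left(-4\right) - 37\right) = 192 \left(24 - 37\right) = 192 \left(-13\right) = -2496$)
$t + P{\left(-6 \right)} m = 418 + - \frac{3}{-42 + 7 \left(-6\right)} \left(-2496\right) = 418 + - \frac{3}{-42 - 42} \left(-2496\right) = 418 + - \frac{3}{-84} \left(-2496\right) = 418 + \left(-3\right) \left(- \frac{1}{84}\right) \left(-2496\right) = 418 + \frac{1}{28} \left(-2496\right) = 418 - \frac{624}{7} = \frac{2302}{7}$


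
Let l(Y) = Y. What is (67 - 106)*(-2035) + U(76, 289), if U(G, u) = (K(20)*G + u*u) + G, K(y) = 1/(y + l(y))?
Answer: 1629639/10 ≈ 1.6296e+5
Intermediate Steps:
K(y) = 1/(2*y) (K(y) = 1/(y + y) = 1/(2*y))
U(G, u) = u² + 41*G/40 (U(G, u) = (((½)/20)*G + u*u) + G = (((½)*(1/20))*G + u²) + G = (G/40 + u²) + G = (u² + G/40) + G = u² + 41*G/40)
(67 - 106)*(-2035) + U(76, 289) = (67 - 106)*(-2035) + (289² + (41/40)*76) = -39*(-2035) + (83521 + 779/10) = 79365 + 835989/10 = 1629639/10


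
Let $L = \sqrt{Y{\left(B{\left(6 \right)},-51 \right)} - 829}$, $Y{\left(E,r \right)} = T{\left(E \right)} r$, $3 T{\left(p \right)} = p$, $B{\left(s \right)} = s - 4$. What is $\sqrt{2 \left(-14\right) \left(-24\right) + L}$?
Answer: $\sqrt{672 + i \sqrt{863}} \approx 25.929 + 0.56648 i$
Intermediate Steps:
$B{\left(s \right)} = -4 + s$
$T{\left(p \right)} = \frac{p}{3}$
$Y{\left(E,r \right)} = \frac{E r}{3}$ ($Y{\left(E,r \right)} = \frac{E}{3} r = \frac{E r}{3}$)
$L = i \sqrt{863}$ ($L = \sqrt{\frac{1}{3} \left(-4 + 6\right) \left(-51\right) - 829} = \sqrt{\frac{1}{3} \cdot 2 \left(-51\right) - 829} = \sqrt{-34 - 829} = \sqrt{-863} = i \sqrt{863} \approx 29.377 i$)
$\sqrt{2 \left(-14\right) \left(-24\right) + L} = \sqrt{2 \left(-14\right) \left(-24\right) + i \sqrt{863}} = \sqrt{\left(-28\right) \left(-24\right) + i \sqrt{863}} = \sqrt{672 + i \sqrt{863}}$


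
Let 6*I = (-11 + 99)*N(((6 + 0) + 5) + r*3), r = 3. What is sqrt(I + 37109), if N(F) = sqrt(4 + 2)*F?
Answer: sqrt(333981 + 2640*sqrt(6))/3 ≈ 194.49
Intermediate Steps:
N(F) = F*sqrt(6) (N(F) = sqrt(6)*F = F*sqrt(6))
I = 880*sqrt(6)/3 (I = ((-11 + 99)*((((6 + 0) + 5) + 3*3)*sqrt(6)))/6 = (88*(((6 + 5) + 9)*sqrt(6)))/6 = (88*((11 + 9)*sqrt(6)))/6 = (88*(20*sqrt(6)))/6 = (1760*sqrt(6))/6 = 880*sqrt(6)/3 ≈ 718.52)
sqrt(I + 37109) = sqrt(880*sqrt(6)/3 + 37109) = sqrt(37109 + 880*sqrt(6)/3)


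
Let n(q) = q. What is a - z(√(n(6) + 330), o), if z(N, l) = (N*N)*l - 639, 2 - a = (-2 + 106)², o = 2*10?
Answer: -16895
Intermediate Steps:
o = 20
a = -10814 (a = 2 - (-2 + 106)² = 2 - 1*104² = 2 - 1*10816 = 2 - 10816 = -10814)
z(N, l) = -639 + l*N² (z(N, l) = N²*l - 639 = l*N² - 639 = -639 + l*N²)
a - z(√(n(6) + 330), o) = -10814 - (-639 + 20*(√(6 + 330))²) = -10814 - (-639 + 20*(√336)²) = -10814 - (-639 + 20*(4*√21)²) = -10814 - (-639 + 20*336) = -10814 - (-639 + 6720) = -10814 - 1*6081 = -10814 - 6081 = -16895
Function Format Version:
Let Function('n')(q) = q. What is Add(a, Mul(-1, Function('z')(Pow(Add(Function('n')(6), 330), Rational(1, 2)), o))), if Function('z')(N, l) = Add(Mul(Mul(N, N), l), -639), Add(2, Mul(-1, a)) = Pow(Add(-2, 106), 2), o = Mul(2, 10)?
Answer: -16895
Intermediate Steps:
o = 20
a = -10814 (a = Add(2, Mul(-1, Pow(Add(-2, 106), 2))) = Add(2, Mul(-1, Pow(104, 2))) = Add(2, Mul(-1, 10816)) = Add(2, -10816) = -10814)
Function('z')(N, l) = Add(-639, Mul(l, Pow(N, 2))) (Function('z')(N, l) = Add(Mul(Pow(N, 2), l), -639) = Add(Mul(l, Pow(N, 2)), -639) = Add(-639, Mul(l, Pow(N, 2))))
Add(a, Mul(-1, Function('z')(Pow(Add(Function('n')(6), 330), Rational(1, 2)), o))) = Add(-10814, Mul(-1, Add(-639, Mul(20, Pow(Pow(Add(6, 330), Rational(1, 2)), 2))))) = Add(-10814, Mul(-1, Add(-639, Mul(20, Pow(Pow(336, Rational(1, 2)), 2))))) = Add(-10814, Mul(-1, Add(-639, Mul(20, Pow(Mul(4, Pow(21, Rational(1, 2))), 2))))) = Add(-10814, Mul(-1, Add(-639, Mul(20, 336)))) = Add(-10814, Mul(-1, Add(-639, 6720))) = Add(-10814, Mul(-1, 6081)) = Add(-10814, -6081) = -16895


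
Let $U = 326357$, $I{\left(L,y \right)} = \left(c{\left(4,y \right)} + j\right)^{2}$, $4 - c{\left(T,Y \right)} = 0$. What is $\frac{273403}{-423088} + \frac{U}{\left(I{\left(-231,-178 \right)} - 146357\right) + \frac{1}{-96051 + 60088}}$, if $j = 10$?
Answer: $- \frac{1600700419836085}{555978676189968} \approx -2.8791$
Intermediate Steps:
$c{\left(T,Y \right)} = 4$ ($c{\left(T,Y \right)} = 4 - 0 = 4 + 0 = 4$)
$I{\left(L,y \right)} = 196$ ($I{\left(L,y \right)} = \left(4 + 10\right)^{2} = 14^{2} = 196$)
$\frac{273403}{-423088} + \frac{U}{\left(I{\left(-231,-178 \right)} - 146357\right) + \frac{1}{-96051 + 60088}} = \frac{273403}{-423088} + \frac{326357}{\left(196 - 146357\right) + \frac{1}{-96051 + 60088}} = 273403 \left(- \frac{1}{423088}\right) + \frac{326357}{-146161 + \frac{1}{-35963}} = - \frac{273403}{423088} + \frac{326357}{-146161 - \frac{1}{35963}} = - \frac{273403}{423088} + \frac{326357}{- \frac{5256388044}{35963}} = - \frac{273403}{423088} + 326357 \left(- \frac{35963}{5256388044}\right) = - \frac{273403}{423088} - \frac{11736776791}{5256388044} = - \frac{1600700419836085}{555978676189968}$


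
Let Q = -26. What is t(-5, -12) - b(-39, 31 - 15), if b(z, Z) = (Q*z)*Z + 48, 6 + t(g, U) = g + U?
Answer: -16295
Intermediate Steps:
t(g, U) = -6 + U + g (t(g, U) = -6 + (g + U) = -6 + (U + g) = -6 + U + g)
b(z, Z) = 48 - 26*Z*z (b(z, Z) = (-26*z)*Z + 48 = -26*Z*z + 48 = 48 - 26*Z*z)
t(-5, -12) - b(-39, 31 - 15) = (-6 - 12 - 5) - (48 - 26*(31 - 15)*(-39)) = -23 - (48 - 26*16*(-39)) = -23 - (48 + 16224) = -23 - 1*16272 = -23 - 16272 = -16295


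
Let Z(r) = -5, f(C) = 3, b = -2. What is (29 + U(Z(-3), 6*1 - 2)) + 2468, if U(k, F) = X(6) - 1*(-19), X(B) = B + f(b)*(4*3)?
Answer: 2558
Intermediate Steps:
X(B) = 36 + B (X(B) = B + 3*(4*3) = B + 3*12 = B + 36 = 36 + B)
U(k, F) = 61 (U(k, F) = (36 + 6) - 1*(-19) = 42 + 19 = 61)
(29 + U(Z(-3), 6*1 - 2)) + 2468 = (29 + 61) + 2468 = 90 + 2468 = 2558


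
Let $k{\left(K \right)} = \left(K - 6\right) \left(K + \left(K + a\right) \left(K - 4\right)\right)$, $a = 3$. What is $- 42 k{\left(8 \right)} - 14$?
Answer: $-4382$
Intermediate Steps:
$k{\left(K \right)} = \left(-6 + K\right) \left(K + \left(-4 + K\right) \left(3 + K\right)\right)$ ($k{\left(K \right)} = \left(K - 6\right) \left(K + \left(K + 3\right) \left(K - 4\right)\right) = \left(-6 + K\right) \left(K + \left(3 + K\right) \left(-4 + K\right)\right) = \left(-6 + K\right) \left(K + \left(-4 + K\right) \left(3 + K\right)\right)$)
$- 42 k{\left(8 \right)} - 14 = - 42 \left(72 + 8^{3} - 96 - 6 \cdot 8^{2}\right) - 14 = - 42 \left(72 + 512 - 96 - 384\right) - 14 = \left(-42\right) 104 - 14 = -4368 - 14 = -4382$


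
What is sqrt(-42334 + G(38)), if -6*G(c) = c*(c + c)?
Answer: I*sqrt(385338)/3 ≈ 206.92*I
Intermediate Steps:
G(c) = -c**2/3 (G(c) = -c*(c + c)/6 = -c*2*c/6 = -c**2/3)
sqrt(-42334 + G(38)) = sqrt(-42334 - 1/3*38**2) = sqrt(-42334 - 1/3*1444) = sqrt(-42334 - 1444/3) = sqrt(-128446/3) = I*sqrt(385338)/3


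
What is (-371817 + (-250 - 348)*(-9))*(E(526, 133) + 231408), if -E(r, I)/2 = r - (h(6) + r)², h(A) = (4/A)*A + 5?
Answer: -294176216610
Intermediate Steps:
h(A) = 9 (h(A) = 4 + 5 = 9)
E(r, I) = -2*r + 2*(9 + r)² (E(r, I) = -2*(r - (9 + r)²) = -2*r + 2*(9 + r)²)
(-371817 + (-250 - 348)*(-9))*(E(526, 133) + 231408) = (-371817 + (-250 - 348)*(-9))*((-2*526 + 2*(9 + 526)²) + 231408) = (-371817 - 598*(-9))*((-1052 + 2*535²) + 231408) = (-371817 + 5382)*((-1052 + 2*286225) + 231408) = -366435*((-1052 + 572450) + 231408) = -366435*(571398 + 231408) = -366435*802806 = -294176216610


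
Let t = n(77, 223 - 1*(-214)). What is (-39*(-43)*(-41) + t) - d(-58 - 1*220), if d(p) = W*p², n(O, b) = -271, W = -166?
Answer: 12760116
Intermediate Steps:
t = -271
d(p) = -166*p²
(-39*(-43)*(-41) + t) - d(-58 - 1*220) = (-39*(-43)*(-41) - 271) - (-166)*(-58 - 1*220)² = (1677*(-41) - 271) - (-166)*(-58 - 220)² = (-68757 - 271) - (-166)*(-278)² = -69028 - (-166)*77284 = -69028 - 1*(-12829144) = -69028 + 12829144 = 12760116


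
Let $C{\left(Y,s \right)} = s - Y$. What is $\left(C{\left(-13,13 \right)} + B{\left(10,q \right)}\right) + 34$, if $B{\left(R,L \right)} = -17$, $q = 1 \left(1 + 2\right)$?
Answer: $43$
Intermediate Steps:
$q = 3$ ($q = 1 \cdot 3 = 3$)
$\left(C{\left(-13,13 \right)} + B{\left(10,q \right)}\right) + 34 = \left(\left(13 - -13\right) - 17\right) + 34 = \left(\left(13 + 13\right) - 17\right) + 34 = \left(26 - 17\right) + 34 = 9 + 34 = 43$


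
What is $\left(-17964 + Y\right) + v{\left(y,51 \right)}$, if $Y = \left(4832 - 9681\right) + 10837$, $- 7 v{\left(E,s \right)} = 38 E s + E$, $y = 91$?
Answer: $-37183$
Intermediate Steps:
$v{\left(E,s \right)} = - \frac{E}{7} - \frac{38 E s}{7}$ ($v{\left(E,s \right)} = - \frac{38 E s + E}{7} = - \frac{E + 38 E s}{7} = - \frac{E}{7} - \frac{38 E s}{7}$)
$Y = 5988$ ($Y = -4849 + 10837 = 5988$)
$\left(-17964 + Y\right) + v{\left(y,51 \right)} = \left(-17964 + 5988\right) - 13 \left(1 + 38 \cdot 51\right) = -11976 - 13 \left(1 + 1938\right) = -11976 - 13 \cdot 1939 = -11976 - 25207 = -37183$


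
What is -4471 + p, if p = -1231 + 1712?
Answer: -3990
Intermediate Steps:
p = 481
-4471 + p = -4471 + 481 = -3990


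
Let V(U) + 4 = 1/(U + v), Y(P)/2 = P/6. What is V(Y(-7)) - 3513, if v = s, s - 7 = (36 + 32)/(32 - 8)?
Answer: -52753/15 ≈ -3516.9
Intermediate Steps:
Y(P) = P/3 (Y(P) = 2*(P/6) = P/3)
s = 59/6 (s = 7 + (36 + 32)/(32 - 8) = 7 + 68/24 = 7 + 68*(1/24) = 7 + 17/6 = 59/6 ≈ 9.8333)
v = 59/6 ≈ 9.8333
V(U) = -4 + 1/(59/6 + U) (V(U) = -4 + 1/(U + 59/6) = -4 + 1/(59/6 + U))
V(Y(-7)) - 3513 = 2*(-115 - 4*(-7))/(59 + 6*((⅓)*(-7))) - 3513 = 2*(-115 - 12*(-7/3))/(59 + 6*(-7/3)) - 3513 = 2*(-115 + 28)/(59 - 14) - 3513 = 2*(-87)/45 - 3513 = 2*(1/45)*(-87) - 3513 = -58/15 - 3513 = -52753/15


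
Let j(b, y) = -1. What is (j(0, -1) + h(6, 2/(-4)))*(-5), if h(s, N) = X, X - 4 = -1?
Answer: -10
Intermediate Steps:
X = 3 (X = 4 - 1 = 3)
h(s, N) = 3
(j(0, -1) + h(6, 2/(-4)))*(-5) = (-1 + 3)*(-5) = 2*(-5) = -10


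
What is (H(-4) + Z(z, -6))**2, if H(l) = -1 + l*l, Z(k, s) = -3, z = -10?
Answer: 144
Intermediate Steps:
H(l) = -1 + l**2
(H(-4) + Z(z, -6))**2 = ((-1 + (-4)**2) - 3)**2 = ((-1 + 16) - 3)**2 = (15 - 3)**2 = 12**2 = 144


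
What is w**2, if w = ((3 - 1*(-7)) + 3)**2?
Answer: 28561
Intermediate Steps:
w = 169 (w = ((3 + 7) + 3)**2 = (10 + 3)**2 = 13**2 = 169)
w**2 = 169**2 = 28561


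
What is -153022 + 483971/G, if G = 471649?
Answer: -72172189307/471649 ≈ -1.5302e+5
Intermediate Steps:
-153022 + 483971/G = -153022 + 483971/471649 = -72172189307/471649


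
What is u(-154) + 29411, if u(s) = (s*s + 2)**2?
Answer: 562572935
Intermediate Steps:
u(s) = (2 + s**2)**2 (u(s) = (s**2 + 2)**2 = (2 + s**2)**2)
u(-154) + 29411 = (2 + (-154)**2)**2 + 29411 = (2 + 23716)**2 + 29411 = 23718**2 + 29411 = 562543524 + 29411 = 562572935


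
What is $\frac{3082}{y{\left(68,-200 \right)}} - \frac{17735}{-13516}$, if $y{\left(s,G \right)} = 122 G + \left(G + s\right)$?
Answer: $\frac{98354677}{82893628} \approx 1.1865$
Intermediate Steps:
$y{\left(s,G \right)} = s + 123 G$
$\frac{3082}{y{\left(68,-200 \right)}} - \frac{17735}{-13516} = \frac{3082}{68 + 123 \left(-200\right)} - \frac{17735}{-13516} = \frac{3082}{68 - 24600} - - \frac{17735}{13516} = \frac{3082}{-24532} + \frac{17735}{13516} = 3082 \left(- \frac{1}{24532}\right) + \frac{17735}{13516} = - \frac{1541}{12266} + \frac{17735}{13516} = \frac{98354677}{82893628}$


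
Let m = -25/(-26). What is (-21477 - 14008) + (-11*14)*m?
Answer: -463230/13 ≈ -35633.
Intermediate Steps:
m = 25/26 (m = -25*(-1/26) = 25/26 ≈ 0.96154)
(-21477 - 14008) + (-11*14)*m = (-21477 - 14008) - 11*14*(25/26) = -35485 - 154*25/26 = -35485 - 1925/13 = -463230/13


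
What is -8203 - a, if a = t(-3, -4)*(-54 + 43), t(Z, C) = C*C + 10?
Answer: -7917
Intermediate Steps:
t(Z, C) = 10 + C**2 (t(Z, C) = C**2 + 10 = 10 + C**2)
a = -286 (a = (10 + (-4)**2)*(-54 + 43) = (10 + 16)*(-11) = 26*(-11) = -286)
-8203 - a = -8203 - 1*(-286) = -8203 + 286 = -7917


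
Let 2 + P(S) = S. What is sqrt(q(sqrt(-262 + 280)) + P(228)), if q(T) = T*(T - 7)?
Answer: sqrt(244 - 21*sqrt(2)) ≈ 14.639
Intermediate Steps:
P(S) = -2 + S
q(T) = T*(-7 + T)
sqrt(q(sqrt(-262 + 280)) + P(228)) = sqrt(sqrt(-262 + 280)*(-7 + sqrt(-262 + 280)) + (-2 + 228)) = sqrt(sqrt(18)*(-7 + sqrt(18)) + 226) = sqrt((3*sqrt(2))*(-7 + 3*sqrt(2)) + 226) = sqrt(3*sqrt(2)*(-7 + 3*sqrt(2)) + 226) = sqrt(226 + 3*sqrt(2)*(-7 + 3*sqrt(2)))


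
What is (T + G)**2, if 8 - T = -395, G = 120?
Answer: 273529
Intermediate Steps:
T = 403 (T = 8 - 1*(-395) = 8 + 395 = 403)
(T + G)**2 = (403 + 120)**2 = 523**2 = 273529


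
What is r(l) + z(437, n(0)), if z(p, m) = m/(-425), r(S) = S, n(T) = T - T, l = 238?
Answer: 238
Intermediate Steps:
n(T) = 0
z(p, m) = -m/425 (z(p, m) = m*(-1/425) = -m/425)
r(l) + z(437, n(0)) = 238 - 1/425*0 = 238 + 0 = 238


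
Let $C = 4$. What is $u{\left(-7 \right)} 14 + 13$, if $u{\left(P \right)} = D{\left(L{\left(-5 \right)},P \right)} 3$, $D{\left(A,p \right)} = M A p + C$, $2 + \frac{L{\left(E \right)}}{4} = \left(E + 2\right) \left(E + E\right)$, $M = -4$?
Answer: $131893$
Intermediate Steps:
$L{\left(E \right)} = -8 + 8 E \left(2 + E\right)$ ($L{\left(E \right)} = -8 + 4 \left(E + 2\right) \left(E + E\right) = -8 + 4 \left(2 + E\right) 2 E = -8 + 4 \cdot 2 E \left(2 + E\right) = -8 + 8 E \left(2 + E\right)$)
$D{\left(A,p \right)} = 4 - 4 A p$ ($D{\left(A,p \right)} = - 4 A p + 4 = 4 - 4 A p$)
$u{\left(P \right)} = 12 - 1344 P$ ($u{\left(P \right)} = \left(4 - 4 \left(-8 + 8 \left(-5\right)^{2} + 16 \left(-5\right)\right) P\right) 3 = \left(4 - 4 \left(-8 + 8 \cdot 25 - 80\right) P\right) 3 = \left(4 - 4 \left(-8 + 200 - 80\right) P\right) 3 = \left(4 - 448 P\right) 3 = 12 - 1344 P$)
$u{\left(-7 \right)} 14 + 13 = \left(12 - -9408\right) 14 + 13 = \left(12 + 9408\right) 14 + 13 = 9420 \cdot 14 + 13 = 131880 + 13 = 131893$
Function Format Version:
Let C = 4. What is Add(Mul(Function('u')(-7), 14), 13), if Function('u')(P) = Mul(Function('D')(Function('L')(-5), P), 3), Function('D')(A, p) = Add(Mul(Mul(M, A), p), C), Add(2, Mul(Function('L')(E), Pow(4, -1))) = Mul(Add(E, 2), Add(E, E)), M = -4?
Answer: 131893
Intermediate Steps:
Function('L')(E) = Add(-8, Mul(8, E, Add(2, E))) (Function('L')(E) = Add(-8, Mul(4, Mul(Add(E, 2), Add(E, E)))) = Add(-8, Mul(4, Mul(Add(2, E), Mul(2, E)))) = Add(-8, Mul(4, Mul(2, E, Add(2, E)))) = Add(-8, Mul(8, E, Add(2, E))))
Function('D')(A, p) = Add(4, Mul(-4, A, p)) (Function('D')(A, p) = Add(Mul(Mul(-4, A), p), 4) = Add(Mul(-4, A, p), 4) = Add(4, Mul(-4, A, p)))
Function('u')(P) = Add(12, Mul(-1344, P)) (Function('u')(P) = Mul(Add(4, Mul(-4, Add(-8, Mul(8, Pow(-5, 2)), Mul(16, -5)), P)), 3) = Mul(Add(4, Mul(-4, Add(-8, Mul(8, 25), -80), P)), 3) = Mul(Add(4, Mul(-4, Add(-8, 200, -80), P)), 3) = Mul(Add(4, Mul(-4, 112, P)), 3) = Mul(Add(4, Mul(-448, P)), 3) = Add(12, Mul(-1344, P)))
Add(Mul(Function('u')(-7), 14), 13) = Add(Mul(Add(12, Mul(-1344, -7)), 14), 13) = Add(Mul(Add(12, 9408), 14), 13) = Add(Mul(9420, 14), 13) = Add(131880, 13) = 131893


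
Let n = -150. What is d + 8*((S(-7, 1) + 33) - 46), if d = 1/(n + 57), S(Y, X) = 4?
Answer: -6697/93 ≈ -72.011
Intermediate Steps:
d = -1/93 (d = 1/(-150 + 57) = 1/(-93) = -1/93 ≈ -0.010753)
d + 8*((S(-7, 1) + 33) - 46) = -1/93 + 8*((4 + 33) - 46) = -1/93 + 8*(37 - 46) = -1/93 + 8*(-9) = -1/93 - 72 = -6697/93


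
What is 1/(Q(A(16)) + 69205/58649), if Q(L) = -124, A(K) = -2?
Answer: -58649/7203271 ≈ -0.0081420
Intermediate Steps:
1/(Q(A(16)) + 69205/58649) = 1/(-124 + 69205/58649) = 1/(-7203271/58649) = -58649/7203271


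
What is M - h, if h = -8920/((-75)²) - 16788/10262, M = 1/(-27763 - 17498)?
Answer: 31174480097/9676424625 ≈ 3.2217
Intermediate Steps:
M = -1/45261 (M = 1/(-45261) = -1/45261 ≈ -2.2094e-5)
h = -18596954/5772375 (h = -8920/5625 - 16788*1/10262 = -8920*1/5625 - 8394/5131 = -1784/1125 - 8394/5131 = -18596954/5772375 ≈ -3.2217)
M - h = -1/45261 - 1*(-18596954/5772375) = -1/45261 + 18596954/5772375 = 31174480097/9676424625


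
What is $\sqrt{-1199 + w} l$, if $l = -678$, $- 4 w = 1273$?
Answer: $- 5763 i \sqrt{21} \approx - 26409.0 i$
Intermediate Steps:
$w = - \frac{1273}{4}$ ($w = \left(- \frac{1}{4}\right) 1273 = - \frac{1273}{4} \approx -318.25$)
$\sqrt{-1199 + w} l = \sqrt{-1199 - \frac{1273}{4}} \left(-678\right) = \sqrt{- \frac{6069}{4}} \left(-678\right) = \frac{17 i \sqrt{21}}{2} \left(-678\right) = - 5763 i \sqrt{21}$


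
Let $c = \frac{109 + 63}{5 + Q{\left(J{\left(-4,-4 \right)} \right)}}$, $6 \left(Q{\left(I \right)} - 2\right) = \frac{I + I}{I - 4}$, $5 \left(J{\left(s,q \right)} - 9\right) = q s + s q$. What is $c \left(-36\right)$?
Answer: $- \frac{529416}{637} \approx -831.11$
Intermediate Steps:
$J{\left(s,q \right)} = 9 + \frac{2 q s}{5}$ ($J{\left(s,q \right)} = 9 + \frac{q s + s q}{5} = 9 + \frac{q s + q s}{5} = 9 + \frac{2 q s}{5}$)
$Q{\left(I \right)} = 2 + \frac{I}{3 \left(-4 + I\right)}$ ($Q{\left(I \right)} = 2 + \frac{\left(I + I\right) \frac{1}{I - 4}}{6} = 2 + \frac{2 I \frac{1}{-4 + I}}{6} = 2 + \frac{I}{3 \left(-4 + I\right)}$)
$c = \frac{14706}{637}$ ($c = \frac{109 + 63}{5 + \frac{-24 + 7 \left(9 + \frac{2}{5} \left(-4\right) \left(-4\right)\right)}{3 \left(-4 + \left(9 + \frac{2}{5} \left(-4\right) \left(-4\right)\right)\right)}} = \frac{172}{5 + \frac{-24 + 7 \left(9 + \frac{32}{5}\right)}{3 \left(-4 + \left(9 + \frac{32}{5}\right)\right)}} = \frac{172}{5 + \frac{-24 + 7 \cdot \frac{77}{5}}{3 \left(-4 + \frac{77}{5}\right)}} = \frac{172}{5 + \frac{-24 + \frac{539}{5}}{3 \cdot \frac{57}{5}}} = \frac{172}{5 + \frac{1}{3} \cdot \frac{5}{57} \cdot \frac{419}{5}} = \frac{172}{5 + \frac{419}{171}} = \frac{172}{\frac{1274}{171}} = 172 \cdot \frac{171}{1274} = \frac{14706}{637} \approx 23.086$)
$c \left(-36\right) = \frac{14706}{637} \left(-36\right) = - \frac{529416}{637}$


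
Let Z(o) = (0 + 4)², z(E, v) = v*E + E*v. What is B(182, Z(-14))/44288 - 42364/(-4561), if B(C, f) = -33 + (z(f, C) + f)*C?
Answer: 6723861999/201997568 ≈ 33.287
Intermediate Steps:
z(E, v) = 2*E*v (z(E, v) = E*v + E*v = 2*E*v)
Z(o) = 16 (Z(o) = 4² = 16)
B(C, f) = -33 + C*(f + 2*C*f) (B(C, f) = -33 + (2*f*C + f)*C = -33 + (2*C*f + f)*C = -33 + (f + 2*C*f)*C = -33 + C*(f + 2*C*f))
B(182, Z(-14))/44288 - 42364/(-4561) = (-33 + 182*16 + 2*16*182²)/44288 - 42364/(-4561) = (-33 + 2912 + 2*16*33124)*(1/44288) - 42364*(-1/4561) = (-33 + 2912 + 1059968)*(1/44288) + 42364/4561 = 1062847*(1/44288) + 42364/4561 = 1062847/44288 + 42364/4561 = 6723861999/201997568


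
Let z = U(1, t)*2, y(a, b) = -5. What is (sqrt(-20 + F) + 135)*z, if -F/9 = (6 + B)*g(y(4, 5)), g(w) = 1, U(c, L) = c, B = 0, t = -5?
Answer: 270 + 2*I*sqrt(74) ≈ 270.0 + 17.205*I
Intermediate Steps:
F = -54 (F = -9*(6 + 0) = -54 ≈ -54.000)
z = 2 (z = 1*2 = 2)
(sqrt(-20 + F) + 135)*z = (sqrt(-20 - 54) + 135)*2 = (sqrt(-74) + 135)*2 = (I*sqrt(74) + 135)*2 = (135 + I*sqrt(74))*2 = 270 + 2*I*sqrt(74)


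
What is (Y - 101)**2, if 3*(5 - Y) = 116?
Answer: 163216/9 ≈ 18135.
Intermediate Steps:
Y = -101/3 (Y = 5 - 1/3*116 = 5 - 116/3 = -101/3 ≈ -33.667)
(Y - 101)**2 = (-101/3 - 101)**2 = (-404/3)**2 = 163216/9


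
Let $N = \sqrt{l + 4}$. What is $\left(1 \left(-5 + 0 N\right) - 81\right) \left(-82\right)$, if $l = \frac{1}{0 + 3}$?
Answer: $7052$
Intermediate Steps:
$l = \frac{1}{3} \approx 0.33333$
$N = \frac{\sqrt{39}}{3}$ ($N = \sqrt{\frac{1}{3} + 4} = \sqrt{\frac{13}{3}} = \frac{\sqrt{39}}{3} \approx 2.0817$)
$\left(1 \left(-5 + 0 N\right) - 81\right) \left(-82\right) = \left(1 \left(-5 + 0 \frac{\sqrt{39}}{3}\right) - 81\right) \left(-82\right) = \left(1 \left(-5 + 0\right) - 81\right) \left(-82\right) = \left(1 \left(-5\right) - 81\right) \left(-82\right) = \left(-5 - 81\right) \left(-82\right) = \left(-86\right) \left(-82\right) = 7052$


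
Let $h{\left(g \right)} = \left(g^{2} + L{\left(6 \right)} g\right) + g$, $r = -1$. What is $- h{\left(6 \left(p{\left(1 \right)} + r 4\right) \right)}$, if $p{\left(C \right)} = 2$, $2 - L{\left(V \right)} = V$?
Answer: $-180$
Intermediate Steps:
$L{\left(V \right)} = 2 - V$
$h{\left(g \right)} = g^{2} - 3 g$ ($h{\left(g \right)} = \left(g^{2} + \left(2 - 6\right) g\right) + g = \left(g^{2} - 4 g\right) + g = g^{2} - 3 g$)
$- h{\left(6 \left(p{\left(1 \right)} + r 4\right) \right)} = - 6 \left(2 - 4\right) \left(-3 + 6 \left(2 - 4\right)\right) = - 6 \left(-2\right) \left(-3 + 6 \left(-2\right)\right) = - \left(-12\right) \left(-3 - 12\right) = - \left(-12\right) \left(-15\right) = \left(-1\right) 180 = -180$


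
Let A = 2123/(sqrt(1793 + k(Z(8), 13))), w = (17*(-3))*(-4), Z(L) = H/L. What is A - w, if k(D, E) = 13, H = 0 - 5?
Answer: -204 + 2123*sqrt(1806)/1806 ≈ -154.04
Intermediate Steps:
H = -5
Z(L) = -5/L
w = 204 (w = -51*(-4) = 204)
A = 2123*sqrt(1806)/1806 (A = 2123/(sqrt(1793 + 13)) = 2123/(sqrt(1806)) = 2123*(sqrt(1806)/1806) = 2123*sqrt(1806)/1806 ≈ 49.956)
A - w = 2123*sqrt(1806)/1806 - 1*204 = 2123*sqrt(1806)/1806 - 204 = -204 + 2123*sqrt(1806)/1806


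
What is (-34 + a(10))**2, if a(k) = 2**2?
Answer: 900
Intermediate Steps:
a(k) = 4
(-34 + a(10))**2 = (-34 + 4)**2 = (-30)**2 = 900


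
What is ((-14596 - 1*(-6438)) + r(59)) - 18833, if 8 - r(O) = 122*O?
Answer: -34181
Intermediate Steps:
r(O) = 8 - 122*O
((-14596 - 1*(-6438)) + r(59)) - 18833 = ((-14596 - 1*(-6438)) + (8 - 122*59)) - 18833 = ((-14596 + 6438) + (8 - 7198)) - 18833 = (-8158 - 7190) - 18833 = -15348 - 18833 = -34181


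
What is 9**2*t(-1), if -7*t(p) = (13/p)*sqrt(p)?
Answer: 1053*I/7 ≈ 150.43*I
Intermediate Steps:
t(p) = -13/(7*sqrt(p)) (t(p) = -13/p*sqrt(p)/7 = -13/(7*sqrt(p)))
9**2*t(-1) = 9**2*(-(-13)*I/7) = 81*(-(-13)*I/7) = 81*(13*I/7) = 1053*I/7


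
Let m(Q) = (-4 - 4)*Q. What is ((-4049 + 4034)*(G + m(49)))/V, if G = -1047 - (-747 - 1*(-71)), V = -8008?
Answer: -1635/1144 ≈ -1.4292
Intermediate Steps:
m(Q) = -8*Q
G = -371 (G = -1047 - (-747 + 71) = -1047 - 1*(-676) = -1047 + 676 = -371)
((-4049 + 4034)*(G + m(49)))/V = ((-4049 + 4034)*(-371 - 8*49))/(-8008) = -15*(-371 - 392)*(-1/8008) = -15*(-763)*(-1/8008) = 11445*(-1/8008) = -1635/1144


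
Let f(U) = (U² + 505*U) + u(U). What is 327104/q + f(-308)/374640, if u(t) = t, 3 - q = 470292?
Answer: -900156827/1048744470 ≈ -0.85832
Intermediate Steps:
q = -470289 (q = 3 - 1*470292 = 3 - 470292 = -470289)
f(U) = U² + 506*U (f(U) = (U² + 505*U) + U = U² + 506*U)
327104/q + f(-308)/374640 = 327104/(-470289) - 308*(506 - 308)/374640 = 327104*(-1/470289) - 308*198*(1/374640) = -327104/470289 - 60984*1/374640 = -327104/470289 - 363/2230 = -900156827/1048744470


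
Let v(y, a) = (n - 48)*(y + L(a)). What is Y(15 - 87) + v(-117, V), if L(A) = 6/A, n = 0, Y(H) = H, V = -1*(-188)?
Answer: 260496/47 ≈ 5542.5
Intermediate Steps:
V = 188
v(y, a) = -288/a - 48*y (v(y, a) = (0 - 48)*(y + 6/a) = -48*(y + 6/a) = -288/a - 48*y)
Y(15 - 87) + v(-117, V) = (15 - 87) + (-288/188 - 48*(-117)) = -72 + (-288*1/188 + 5616) = -72 + (-72/47 + 5616) = -72 + 263880/47 = 260496/47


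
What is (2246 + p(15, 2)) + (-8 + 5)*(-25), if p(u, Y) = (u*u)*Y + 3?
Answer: 2774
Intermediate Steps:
p(u, Y) = 3 + Y*u² (p(u, Y) = u²*Y + 3 = Y*u² + 3 = 3 + Y*u²)
(2246 + p(15, 2)) + (-8 + 5)*(-25) = (2246 + (3 + 2*15²)) + (-8 + 5)*(-25) = (2246 + (3 + 2*225)) - 3*(-25) = (2246 + (3 + 450)) + 75 = (2246 + 453) + 75 = 2699 + 75 = 2774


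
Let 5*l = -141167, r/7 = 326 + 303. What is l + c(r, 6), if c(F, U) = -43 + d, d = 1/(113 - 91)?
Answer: -3110399/110 ≈ -28276.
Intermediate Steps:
r = 4403 (r = 7*(326 + 303) = 7*629 = 4403)
d = 1/22 ≈ 0.045455
c(F, U) = -945/22 (c(F, U) = -43 + 1/22 = -945/22)
l = -141167/5 (l = (⅕)*(-141167) = -141167/5 ≈ -28233.)
l + c(r, 6) = -141167/5 - 945/22 = -3110399/110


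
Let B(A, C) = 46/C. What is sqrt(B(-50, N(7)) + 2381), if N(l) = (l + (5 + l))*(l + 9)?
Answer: 3*sqrt(1528170)/76 ≈ 48.797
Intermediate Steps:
N(l) = (5 + 2*l)*(9 + l)
sqrt(B(-50, N(7)) + 2381) = sqrt(46/(45 + 2*7**2 + 23*7) + 2381) = sqrt(46/(45 + 2*49 + 161) + 2381) = sqrt(46/(45 + 98 + 161) + 2381) = sqrt(46/304 + 2381) = sqrt(46*(1/304) + 2381) = sqrt(23/152 + 2381) = sqrt(361935/152) = 3*sqrt(1528170)/76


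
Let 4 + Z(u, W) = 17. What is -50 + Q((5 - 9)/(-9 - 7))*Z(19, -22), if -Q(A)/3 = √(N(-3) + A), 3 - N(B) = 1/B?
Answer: -50 - 13*√129/2 ≈ -123.83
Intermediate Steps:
N(B) = 3 - 1/B
Z(u, W) = 13 (Z(u, W) = -4 + 17 = 13)
Q(A) = -3*√(10/3 + A) (Q(A) = -3*√((3 - 1/(-3)) + A) = -3*√((3 - 1*(-⅓)) + A) = -3*√((3 + ⅓) + A) = -3*√(10/3 + A))
-50 + Q((5 - 9)/(-9 - 7))*Z(19, -22) = -50 - √(30 + 9*((5 - 9)/(-9 - 7)))*13 = -50 - √(30 + 9*(-4/(-16)))*13 = -50 - √(30 + 9*(-4*(-1/16)))*13 = -50 - √(30 + 9*(¼))*13 = -50 - √(30 + 9/4)*13 = -50 - √(129/4)*13 = -50 - √129/2*13 = -50 - 13*√129/2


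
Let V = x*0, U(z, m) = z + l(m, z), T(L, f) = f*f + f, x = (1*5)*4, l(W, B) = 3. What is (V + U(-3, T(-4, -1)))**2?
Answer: 0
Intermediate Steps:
x = 20 (x = 5*4 = 20)
T(L, f) = f + f**2 (T(L, f) = f**2 + f = f + f**2)
U(z, m) = 3 + z (U(z, m) = z + 3 = 3 + z)
V = 0 (V = 20*0 = 0)
(V + U(-3, T(-4, -1)))**2 = (0 + (3 - 3))**2 = (0 + 0)**2 = 0**2 = 0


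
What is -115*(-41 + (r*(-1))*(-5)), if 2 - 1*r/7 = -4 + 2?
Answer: -11385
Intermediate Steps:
r = 28 (r = 14 - 7*(-4 + 2) = 14 - 7*(-2) = 14 + 14 = 28)
-115*(-41 + (r*(-1))*(-5)) = -115*(-41 + (28*(-1))*(-5)) = -115*(-41 - 28*(-5)) = -115*(-41 + 140) = -115*99 = -11385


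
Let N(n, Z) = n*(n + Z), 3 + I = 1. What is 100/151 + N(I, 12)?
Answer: -2920/151 ≈ -19.338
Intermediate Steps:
I = -2 (I = -3 + 1 = -2)
N(n, Z) = n*(Z + n)
100/151 + N(I, 12) = 100/151 - 2*(12 - 2) = 100*(1/151) - 2*10 = 100/151 - 20 = -2920/151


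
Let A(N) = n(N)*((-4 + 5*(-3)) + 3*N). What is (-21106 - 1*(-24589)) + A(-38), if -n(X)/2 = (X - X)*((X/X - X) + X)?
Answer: 3483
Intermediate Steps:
n(X) = 0 (n(X) = -2*(X - X)*((X/X - X) + X) = -0*((1 - X) + X) = -0 = -2*0 = 0)
A(N) = 0 (A(N) = 0*((-4 + 5*(-3)) + 3*N) = 0*((-4 - 15) + 3*N) = 0*(-19 + 3*N) = 0)
(-21106 - 1*(-24589)) + A(-38) = (-21106 - 1*(-24589)) + 0 = (-21106 + 24589) + 0 = 3483 + 0 = 3483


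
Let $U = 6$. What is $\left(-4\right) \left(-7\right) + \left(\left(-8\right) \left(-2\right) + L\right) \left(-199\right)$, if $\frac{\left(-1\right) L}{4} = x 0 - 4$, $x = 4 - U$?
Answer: $-6340$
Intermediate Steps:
$x = -2$ ($x = 4 - 6 = -2$)
$L = 16$ ($L = - 4 \left(\left(-2\right) 0 - 4\right) = - 4 \left(0 - 4\right) = \left(-4\right) \left(-4\right) = 16$)
$\left(-4\right) \left(-7\right) + \left(\left(-8\right) \left(-2\right) + L\right) \left(-199\right) = \left(-4\right) \left(-7\right) + \left(\left(-8\right) \left(-2\right) + 16\right) \left(-199\right) = 28 + \left(16 + 16\right) \left(-199\right) = 28 + 32 \left(-199\right) = 28 - 6368 = -6340$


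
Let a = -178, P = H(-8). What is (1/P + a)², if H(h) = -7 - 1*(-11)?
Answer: 505521/16 ≈ 31595.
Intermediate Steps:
H(h) = 4 (H(h) = -7 + 11 = 4)
P = 4
(1/P + a)² = (1/4 - 178)² = (¼ - 178)² = (-711/4)² = 505521/16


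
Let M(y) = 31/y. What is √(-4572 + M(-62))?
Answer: I*√18290/2 ≈ 67.62*I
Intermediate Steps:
√(-4572 + M(-62)) = √(-4572 + 31/(-62)) = √(-4572 + 31*(-1/62)) = √(-4572 - ½) = √(-9145/2) = I*√18290/2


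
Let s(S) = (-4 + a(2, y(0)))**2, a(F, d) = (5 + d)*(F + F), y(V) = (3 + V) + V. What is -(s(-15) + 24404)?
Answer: -25188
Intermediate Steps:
y(V) = 3 + 2*V
a(F, d) = 2*F*(5 + d) (a(F, d) = (5 + d)*(2*F) = 2*F*(5 + d))
s(S) = 784 (s(S) = (-4 + 2*2*(5 + (3 + 2*0)))**2 = (-4 + 2*2*(5 + (3 + 0)))**2 = (-4 + 2*2*(5 + 3))**2 = (-4 + 2*2*8)**2 = (-4 + 32)**2 = 28**2 = 784)
-(s(-15) + 24404) = -(784 + 24404) = -1*25188 = -25188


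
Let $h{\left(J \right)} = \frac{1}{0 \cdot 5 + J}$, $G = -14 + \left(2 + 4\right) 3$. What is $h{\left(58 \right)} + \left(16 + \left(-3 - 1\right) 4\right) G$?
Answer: $\frac{1}{58} \approx 0.017241$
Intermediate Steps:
$G = 4$ ($G = -14 + 6 \cdot 3 = -14 + 18 = 4$)
$h{\left(J \right)} = \frac{1}{J}$ ($h{\left(J \right)} = \frac{1}{0 + J} = \frac{1}{J}$)
$h{\left(58 \right)} + \left(16 + \left(-3 - 1\right) 4\right) G = \frac{1}{58} + \left(16 + \left(-3 - 1\right) 4\right) 4 = \frac{1}{58} + \left(16 - 16\right) 4 = \frac{1}{58} + 0 \cdot 4 = \frac{1}{58} + 0 = \frac{1}{58}$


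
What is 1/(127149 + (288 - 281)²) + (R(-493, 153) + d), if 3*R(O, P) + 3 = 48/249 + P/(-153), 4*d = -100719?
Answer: -1595081681207/63344604 ≈ -25181.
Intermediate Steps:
d = -100719/4 (d = (¼)*(-100719) = -100719/4 ≈ -25180.)
R(O, P) = -233/249 - P/459 (R(O, P) = -1 + (48/249 + P/(-153))/3 = -1 + (48*(1/249) + P*(-1/153))/3 = -1 + (16/83 - P/153)/3 = -1 + (16/249 - P/459) = -233/249 - P/459)
1/(127149 + (288 - 281)²) + (R(-493, 153) + d) = 1/(127149 + (288 - 281)²) + ((-233/249 - 1/459*153) - 100719/4) = 1/(127149 + 7²) + ((-233/249 - ⅓) - 100719/4) = 1/(127149 + 49) + (-316/249 - 100719/4) = 1/127198 - 25080295/996 = -1595081681207/63344604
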